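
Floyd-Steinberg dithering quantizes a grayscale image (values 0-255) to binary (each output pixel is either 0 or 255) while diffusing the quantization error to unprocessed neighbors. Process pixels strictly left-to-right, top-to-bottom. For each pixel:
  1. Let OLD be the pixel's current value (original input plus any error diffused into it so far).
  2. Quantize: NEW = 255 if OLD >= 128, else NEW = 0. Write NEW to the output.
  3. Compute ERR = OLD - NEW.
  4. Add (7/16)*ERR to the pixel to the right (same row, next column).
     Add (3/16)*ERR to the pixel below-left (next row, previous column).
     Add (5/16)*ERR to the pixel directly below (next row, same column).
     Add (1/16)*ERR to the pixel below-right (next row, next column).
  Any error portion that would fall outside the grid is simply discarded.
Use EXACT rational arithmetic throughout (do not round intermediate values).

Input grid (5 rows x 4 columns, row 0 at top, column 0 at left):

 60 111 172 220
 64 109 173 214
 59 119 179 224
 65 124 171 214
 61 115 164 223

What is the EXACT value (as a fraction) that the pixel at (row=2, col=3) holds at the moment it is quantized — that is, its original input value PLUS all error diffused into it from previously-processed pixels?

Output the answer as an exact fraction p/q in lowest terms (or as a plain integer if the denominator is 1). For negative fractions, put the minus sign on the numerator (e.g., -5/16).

(0,0): OLD=60 → NEW=0, ERR=60
(0,1): OLD=549/4 → NEW=255, ERR=-471/4
(0,2): OLD=7711/64 → NEW=0, ERR=7711/64
(0,3): OLD=279257/1024 → NEW=255, ERR=18137/1024
(1,0): OLD=3883/64 → NEW=0, ERR=3883/64
(1,1): OLD=64045/512 → NEW=0, ERR=64045/512
(1,2): OLD=4281777/16384 → NEW=255, ERR=103857/16384
(1,3): OLD=60250791/262144 → NEW=255, ERR=-6595929/262144
(2,0): OLD=830783/8192 → NEW=0, ERR=830783/8192
(2,1): OLD=54378917/262144 → NEW=255, ERR=-12467803/262144
(2,2): OLD=85602201/524288 → NEW=255, ERR=-48091239/524288
(2,3): OLD=1479773653/8388608 → NEW=255, ERR=-659321387/8388608
Target (2,3): original=224, with diffused error = 1479773653/8388608

Answer: 1479773653/8388608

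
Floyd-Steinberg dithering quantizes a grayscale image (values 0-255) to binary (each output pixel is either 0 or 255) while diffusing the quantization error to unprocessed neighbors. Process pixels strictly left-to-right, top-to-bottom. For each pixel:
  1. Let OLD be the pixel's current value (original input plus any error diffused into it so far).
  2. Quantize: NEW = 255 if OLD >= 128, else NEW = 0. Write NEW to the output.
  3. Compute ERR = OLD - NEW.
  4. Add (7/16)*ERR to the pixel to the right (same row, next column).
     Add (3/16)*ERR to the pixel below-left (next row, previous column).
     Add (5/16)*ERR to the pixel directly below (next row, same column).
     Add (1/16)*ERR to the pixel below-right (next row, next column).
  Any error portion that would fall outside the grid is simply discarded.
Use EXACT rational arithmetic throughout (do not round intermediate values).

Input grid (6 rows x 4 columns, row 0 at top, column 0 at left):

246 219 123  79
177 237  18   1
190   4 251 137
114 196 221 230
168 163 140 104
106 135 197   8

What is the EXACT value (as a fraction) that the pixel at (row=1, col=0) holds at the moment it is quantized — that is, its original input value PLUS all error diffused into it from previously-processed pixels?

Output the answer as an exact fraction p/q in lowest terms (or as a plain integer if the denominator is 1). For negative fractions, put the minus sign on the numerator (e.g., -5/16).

Answer: 42675/256

Derivation:
(0,0): OLD=246 → NEW=255, ERR=-9
(0,1): OLD=3441/16 → NEW=255, ERR=-639/16
(0,2): OLD=27015/256 → NEW=0, ERR=27015/256
(0,3): OLD=512689/4096 → NEW=0, ERR=512689/4096
(1,0): OLD=42675/256 → NEW=255, ERR=-22605/256
Target (1,0): original=177, with diffused error = 42675/256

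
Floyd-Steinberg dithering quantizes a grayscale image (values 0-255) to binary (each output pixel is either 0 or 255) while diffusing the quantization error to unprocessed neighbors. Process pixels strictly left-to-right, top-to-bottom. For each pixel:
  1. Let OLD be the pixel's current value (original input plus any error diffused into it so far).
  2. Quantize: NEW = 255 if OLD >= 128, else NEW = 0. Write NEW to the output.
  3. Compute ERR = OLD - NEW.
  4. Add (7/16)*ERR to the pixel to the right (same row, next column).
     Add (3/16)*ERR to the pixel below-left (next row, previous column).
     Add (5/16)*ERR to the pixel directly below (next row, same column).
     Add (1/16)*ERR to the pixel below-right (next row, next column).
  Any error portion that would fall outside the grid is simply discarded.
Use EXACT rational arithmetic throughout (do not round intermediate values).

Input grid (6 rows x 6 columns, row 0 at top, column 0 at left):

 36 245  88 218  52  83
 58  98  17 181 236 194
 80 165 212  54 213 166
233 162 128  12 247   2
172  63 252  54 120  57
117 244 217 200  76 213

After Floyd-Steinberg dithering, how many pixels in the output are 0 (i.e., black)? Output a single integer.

(0,0): OLD=36 → NEW=0, ERR=36
(0,1): OLD=1043/4 → NEW=255, ERR=23/4
(0,2): OLD=5793/64 → NEW=0, ERR=5793/64
(0,3): OLD=263783/1024 → NEW=255, ERR=2663/1024
(0,4): OLD=870609/16384 → NEW=0, ERR=870609/16384
(0,5): OLD=27852215/262144 → NEW=0, ERR=27852215/262144
(1,0): OLD=4501/64 → NEW=0, ERR=4501/64
(1,1): OLD=76691/512 → NEW=255, ERR=-53869/512
(1,2): OLD=1679/16384 → NEW=0, ERR=1679/16384
(1,3): OLD=12941923/65536 → NEW=255, ERR=-3769757/65536
(1,4): OLD=1038189641/4194304 → NEW=255, ERR=-31357879/4194304
(1,5): OLD=15250667567/67108864 → NEW=255, ERR=-1862092753/67108864
(2,0): OLD=673793/8192 → NEW=0, ERR=673793/8192
(2,1): OLD=45225115/262144 → NEW=255, ERR=-21621605/262144
(2,2): OLD=665157521/4194304 → NEW=255, ERR=-404389999/4194304
(2,3): OLD=-253408695/33554432 → NEW=0, ERR=-253408695/33554432
(2,4): OLD=213204147035/1073741824 → NEW=255, ERR=-60600018085/1073741824
(2,5): OLD=2270663120685/17179869184 → NEW=255, ERR=-2110203521235/17179869184
(3,0): OLD=1020214897/4194304 → NEW=255, ERR=-49332623/4194304
(3,1): OLD=3964195613/33554432 → NEW=0, ERR=3964195613/33554432
(3,2): OLD=38382727271/268435456 → NEW=255, ERR=-30068314009/268435456
(3,3): OLD=-961623647243/17179869184 → NEW=0, ERR=-961623647243/17179869184
(3,4): OLD=24927560111061/137438953472 → NEW=255, ERR=-10119373024299/137438953472
(3,5): OLD=-158602507823269/2199023255552 → NEW=0, ERR=-158602507823269/2199023255552
(4,0): OLD=102261078783/536870912 → NEW=255, ERR=-34641003777/536870912
(4,1): OLD=429090042099/8589934592 → NEW=0, ERR=429090042099/8589934592
(4,2): OLD=64799429868521/274877906944 → NEW=255, ERR=-5294436402199/274877906944
(4,3): OLD=31997373313773/4398046511104 → NEW=0, ERR=31997373313773/4398046511104
(4,4): OLD=5851340529994429/70368744177664 → NEW=0, ERR=5851340529994429/70368744177664
(4,5): OLD=74578158159826443/1125899906842624 → NEW=0, ERR=74578158159826443/1125899906842624
(5,0): OLD=14596347380361/137438953472 → NEW=0, ERR=14596347380361/137438953472
(5,1): OLD=1312507115629849/4398046511104 → NEW=255, ERR=191005255298329/4398046511104
(5,2): OLD=8249592791480739/35184372088832 → NEW=255, ERR=-722422091171421/35184372088832
(5,3): OLD=233824507828247089/1125899906842624 → NEW=255, ERR=-53279968416622031/1125899906842624
(5,4): OLD=212020944031454513/2251799813685248 → NEW=0, ERR=212020944031454513/2251799813685248
(5,5): OLD=10091304851817592933/36028797018963968 → NEW=255, ERR=903961611981781093/36028797018963968
Output grid:
  Row 0: .#.#..  (4 black, running=4)
  Row 1: .#.###  (2 black, running=6)
  Row 2: .##.##  (2 black, running=8)
  Row 3: #.#.#.  (3 black, running=11)
  Row 4: #.#...  (4 black, running=15)
  Row 5: .###.#  (2 black, running=17)

Answer: 17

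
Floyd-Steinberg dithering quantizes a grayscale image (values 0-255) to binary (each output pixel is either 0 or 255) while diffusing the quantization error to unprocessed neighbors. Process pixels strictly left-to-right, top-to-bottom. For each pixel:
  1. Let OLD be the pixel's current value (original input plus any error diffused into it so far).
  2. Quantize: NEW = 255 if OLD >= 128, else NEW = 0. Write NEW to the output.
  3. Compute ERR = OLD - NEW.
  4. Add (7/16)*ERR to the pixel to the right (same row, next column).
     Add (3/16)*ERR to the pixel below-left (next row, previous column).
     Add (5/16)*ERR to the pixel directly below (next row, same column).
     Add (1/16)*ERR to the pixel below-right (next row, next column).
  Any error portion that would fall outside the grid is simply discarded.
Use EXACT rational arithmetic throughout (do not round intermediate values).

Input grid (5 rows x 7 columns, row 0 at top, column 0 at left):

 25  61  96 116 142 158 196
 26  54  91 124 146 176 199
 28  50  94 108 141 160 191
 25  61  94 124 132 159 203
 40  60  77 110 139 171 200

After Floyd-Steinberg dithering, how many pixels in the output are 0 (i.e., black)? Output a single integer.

Answer: 19

Derivation:
(0,0): OLD=25 → NEW=0, ERR=25
(0,1): OLD=1151/16 → NEW=0, ERR=1151/16
(0,2): OLD=32633/256 → NEW=0, ERR=32633/256
(0,3): OLD=703567/4096 → NEW=255, ERR=-340913/4096
(0,4): OLD=6919721/65536 → NEW=0, ERR=6919721/65536
(0,5): OLD=214113055/1048576 → NEW=255, ERR=-53273825/1048576
(0,6): OLD=2915417561/16777216 → NEW=255, ERR=-1362772519/16777216
(1,0): OLD=12109/256 → NEW=0, ERR=12109/256
(1,1): OLD=251163/2048 → NEW=0, ERR=251163/2048
(1,2): OLD=11362615/65536 → NEW=255, ERR=-5349065/65536
(1,3): OLD=23605035/262144 → NEW=0, ERR=23605035/262144
(1,4): OLD=3416896993/16777216 → NEW=255, ERR=-861293087/16777216
(1,5): OLD=17318406833/134217728 → NEW=255, ERR=-16907113807/134217728
(1,6): OLD=247669498943/2147483648 → NEW=0, ERR=247669498943/2147483648
(2,0): OLD=2155353/32768 → NEW=0, ERR=2155353/32768
(2,1): OLD=109842531/1048576 → NEW=0, ERR=109842531/1048576
(2,2): OLD=2329886697/16777216 → NEW=255, ERR=-1948303383/16777216
(2,3): OLD=9476638433/134217728 → NEW=0, ERR=9476638433/134217728
(2,4): OLD=148022188209/1073741824 → NEW=255, ERR=-125781976911/1073741824
(2,5): OLD=3016804339259/34359738368 → NEW=0, ERR=3016804339259/34359738368
(2,6): OLD=141606329608269/549755813888 → NEW=255, ERR=1418597066829/549755813888
(3,0): OLD=1093814473/16777216 → NEW=0, ERR=1093814473/16777216
(3,1): OLD=14038648597/134217728 → NEW=0, ERR=14038648597/134217728
(3,2): OLD=132345813519/1073741824 → NEW=0, ERR=132345813519/1073741824
(3,3): OLD=733438165881/4294967296 → NEW=255, ERR=-361778494599/4294967296
(3,4): OLD=43659487886537/549755813888 → NEW=0, ERR=43659487886537/549755813888
(3,5): OLD=942697485949803/4398046511104 → NEW=255, ERR=-178804374381717/4398046511104
(3,6): OLD=13476119285492085/70368744177664 → NEW=255, ERR=-4467910479812235/70368744177664
(4,0): OLD=171767870631/2147483648 → NEW=0, ERR=171767870631/2147483648
(4,1): OLD=5321134417915/34359738368 → NEW=255, ERR=-3440598865925/34359738368
(4,2): OLD=34333545941397/549755813888 → NEW=0, ERR=34333545941397/549755813888
(4,3): OLD=587553168835319/4398046511104 → NEW=255, ERR=-533948691496201/4398046511104
(4,4): OLD=3441559907034421/35184372088832 → NEW=0, ERR=3441559907034421/35184372088832
(4,5): OLD=218591055828073269/1125899906842624 → NEW=255, ERR=-68513420416795851/1125899906842624
(4,6): OLD=2720079000752127491/18014398509481984 → NEW=255, ERR=-1873592619165778429/18014398509481984
Output grid:
  Row 0: ...#.##  (4 black, running=4)
  Row 1: ..#.##.  (4 black, running=8)
  Row 2: ..#.#.#  (4 black, running=12)
  Row 3: ...#.##  (4 black, running=16)
  Row 4: .#.#.##  (3 black, running=19)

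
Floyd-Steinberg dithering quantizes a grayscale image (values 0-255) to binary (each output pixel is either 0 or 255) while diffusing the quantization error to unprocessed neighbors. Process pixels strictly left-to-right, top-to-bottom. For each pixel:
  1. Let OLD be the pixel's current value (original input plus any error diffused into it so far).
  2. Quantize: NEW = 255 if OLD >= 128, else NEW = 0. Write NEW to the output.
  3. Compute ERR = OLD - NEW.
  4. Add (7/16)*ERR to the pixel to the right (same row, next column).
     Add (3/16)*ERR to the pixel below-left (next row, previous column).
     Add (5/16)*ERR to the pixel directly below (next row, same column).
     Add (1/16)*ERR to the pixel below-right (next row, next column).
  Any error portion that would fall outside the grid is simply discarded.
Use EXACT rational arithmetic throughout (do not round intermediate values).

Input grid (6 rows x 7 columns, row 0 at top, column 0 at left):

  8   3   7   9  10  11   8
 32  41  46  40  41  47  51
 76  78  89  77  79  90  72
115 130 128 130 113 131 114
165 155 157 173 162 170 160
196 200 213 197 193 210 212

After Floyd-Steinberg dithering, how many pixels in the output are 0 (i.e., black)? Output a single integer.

Answer: 24

Derivation:
(0,0): OLD=8 → NEW=0, ERR=8
(0,1): OLD=13/2 → NEW=0, ERR=13/2
(0,2): OLD=315/32 → NEW=0, ERR=315/32
(0,3): OLD=6813/512 → NEW=0, ERR=6813/512
(0,4): OLD=129611/8192 → NEW=0, ERR=129611/8192
(0,5): OLD=2349069/131072 → NEW=0, ERR=2349069/131072
(0,6): OLD=33220699/2097152 → NEW=0, ERR=33220699/2097152
(1,0): OLD=1143/32 → NEW=0, ERR=1143/32
(1,1): OLD=15617/256 → NEW=0, ERR=15617/256
(1,2): OLD=644437/8192 → NEW=0, ERR=644437/8192
(1,3): OLD=2692113/32768 → NEW=0, ERR=2692113/32768
(1,4): OLD=180522611/2097152 → NEW=0, ERR=180522611/2097152
(1,5): OLD=1580742307/16777216 → NEW=0, ERR=1580742307/16777216
(1,6): OLD=26384913197/268435456 → NEW=0, ERR=26384913197/268435456
(2,0): OLD=403867/4096 → NEW=0, ERR=403867/4096
(2,1): OLD=20602393/131072 → NEW=255, ERR=-12820967/131072
(2,2): OLD=188755979/2097152 → NEW=0, ERR=188755979/2097152
(2,3): OLD=2736501491/16777216 → NEW=255, ERR=-1541688589/16777216
(2,4): OLD=11878037059/134217728 → NEW=0, ERR=11878037059/134217728
(2,5): OLD=781560593825/4294967296 → NEW=255, ERR=-313656066655/4294967296
(2,6): OLD=5267672944759/68719476736 → NEW=0, ERR=5267672944759/68719476736
(3,0): OLD=267328299/2097152 → NEW=0, ERR=267328299/2097152
(3,1): OLD=2990372367/16777216 → NEW=255, ERR=-1287817713/16777216
(3,2): OLD=13314551997/134217728 → NEW=0, ERR=13314551997/134217728
(3,3): OLD=89605422123/536870912 → NEW=255, ERR=-47296660437/536870912
(3,4): OLD=5681533337387/68719476736 → NEW=0, ERR=5681533337387/68719476736
(3,5): OLD=90299422538225/549755813888 → NEW=255, ERR=-49888310003215/549755813888
(3,6): OLD=824095375767727/8796093022208 → NEW=0, ERR=824095375767727/8796093022208
(4,0): OLD=51121529061/268435456 → NEW=255, ERR=-17329512219/268435456
(4,1): OLD=555493262561/4294967296 → NEW=255, ERR=-539723397919/4294967296
(4,2): OLD=7676421196623/68719476736 → NEW=0, ERR=7676421196623/68719476736
(4,3): OLD=118771123968277/549755813888 → NEW=255, ERR=-21416608573163/549755813888
(4,4): OLD=652107716391951/4398046511104 → NEW=255, ERR=-469394143939569/4398046511104
(4,5): OLD=16562312599483311/140737488355328 → NEW=0, ERR=16562312599483311/140737488355328
(4,6): OLD=529380381086617977/2251799813685248 → NEW=255, ERR=-44828571403120263/2251799813685248
(5,0): OLD=10463486268979/68719476736 → NEW=255, ERR=-7059980298701/68719476736
(5,1): OLD=72948750046289/549755813888 → NEW=255, ERR=-67238982495151/549755813888
(5,2): OLD=788308681738023/4398046511104 → NEW=255, ERR=-333193178593497/4398046511104
(5,3): OLD=4878367267341987/35184372088832 → NEW=255, ERR=-4093647615310173/35184372088832
(5,4): OLD=289076453785957185/2251799813685248 → NEW=255, ERR=-285132498703781055/2251799813685248
(5,5): OLD=3260144687554105329/18014398509481984 → NEW=255, ERR=-1333526932363800591/18014398509481984
(5,6): OLD=52096984374225338879/288230376151711744 → NEW=255, ERR=-21401761544461155841/288230376151711744
Output grid:
  Row 0: .......  (7 black, running=7)
  Row 1: .......  (7 black, running=14)
  Row 2: .#.#.#.  (4 black, running=18)
  Row 3: .#.#.#.  (4 black, running=22)
  Row 4: ##.##.#  (2 black, running=24)
  Row 5: #######  (0 black, running=24)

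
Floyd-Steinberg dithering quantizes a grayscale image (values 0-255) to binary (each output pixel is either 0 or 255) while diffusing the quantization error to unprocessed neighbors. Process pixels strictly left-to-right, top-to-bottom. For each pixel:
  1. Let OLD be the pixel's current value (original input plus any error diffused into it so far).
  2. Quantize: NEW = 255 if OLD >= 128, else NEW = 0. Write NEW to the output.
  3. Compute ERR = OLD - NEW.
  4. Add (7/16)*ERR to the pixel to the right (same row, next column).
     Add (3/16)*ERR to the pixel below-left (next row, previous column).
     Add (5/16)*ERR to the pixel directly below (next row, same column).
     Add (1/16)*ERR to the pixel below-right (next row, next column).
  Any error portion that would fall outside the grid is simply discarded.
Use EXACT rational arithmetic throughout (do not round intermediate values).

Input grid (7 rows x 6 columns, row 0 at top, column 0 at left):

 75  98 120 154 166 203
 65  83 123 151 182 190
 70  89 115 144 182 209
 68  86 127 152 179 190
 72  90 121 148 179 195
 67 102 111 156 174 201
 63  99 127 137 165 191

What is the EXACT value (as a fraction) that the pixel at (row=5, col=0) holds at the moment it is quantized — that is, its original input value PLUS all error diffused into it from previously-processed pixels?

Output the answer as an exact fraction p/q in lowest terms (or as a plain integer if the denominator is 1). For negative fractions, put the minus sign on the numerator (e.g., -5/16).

Answer: 47639652934307/549755813888

Derivation:
(0,0): OLD=75 → NEW=0, ERR=75
(0,1): OLD=2093/16 → NEW=255, ERR=-1987/16
(0,2): OLD=16811/256 → NEW=0, ERR=16811/256
(0,3): OLD=748461/4096 → NEW=255, ERR=-296019/4096
(0,4): OLD=8806843/65536 → NEW=255, ERR=-7904837/65536
(0,5): OLD=157527069/1048576 → NEW=255, ERR=-109859811/1048576
(1,0): OLD=16679/256 → NEW=0, ERR=16679/256
(1,1): OLD=183697/2048 → NEW=0, ERR=183697/2048
(1,2): OLD=10580837/65536 → NEW=255, ERR=-6130843/65536
(1,3): OLD=18081665/262144 → NEW=0, ERR=18081665/262144
(1,4): OLD=2521992675/16777216 → NEW=255, ERR=-1756197405/16777216
(1,5): OLD=27896931653/268435456 → NEW=0, ERR=27896931653/268435456
(2,0): OLD=3512011/32768 → NEW=0, ERR=3512011/32768
(2,1): OLD=157760233/1048576 → NEW=255, ERR=-109626647/1048576
(2,2): OLD=982558715/16777216 → NEW=0, ERR=982558715/16777216
(2,3): OLD=22240330723/134217728 → NEW=255, ERR=-11985189917/134217728
(2,4): OLD=575602016553/4294967296 → NEW=255, ERR=-519614643927/4294967296
(2,5): OLD=12507236126895/68719476736 → NEW=255, ERR=-5016230440785/68719476736
(3,0): OLD=1373892507/16777216 → NEW=0, ERR=1373892507/16777216
(3,1): OLD=14339195391/134217728 → NEW=0, ERR=14339195391/134217728
(3,2): OLD=181209679533/1073741824 → NEW=255, ERR=-92594485587/1073741824
(3,3): OLD=4627775579975/68719476736 → NEW=0, ERR=4627775579975/68719476736
(3,4): OLD=83226365178855/549755813888 → NEW=255, ERR=-56961367362585/549755813888
(3,5): OLD=1005368210627369/8796093022208 → NEW=0, ERR=1005368210627369/8796093022208
(4,0): OLD=252592109109/2147483648 → NEW=0, ERR=252592109109/2147483648
(4,1): OLD=5627948175537/34359738368 → NEW=255, ERR=-3133785108303/34359738368
(4,2): OLD=80762674836931/1099511627776 → NEW=0, ERR=80762674836931/1099511627776
(4,3): OLD=3102619347413487/17592186044416 → NEW=255, ERR=-1383388093912593/17592186044416
(4,4): OLD=38803405208043487/281474976710656 → NEW=255, ERR=-32972713853173793/281474976710656
(4,5): OLD=779087623975765689/4503599627370496 → NEW=255, ERR=-369330281003710791/4503599627370496
(5,0): OLD=47639652934307/549755813888 → NEW=0, ERR=47639652934307/549755813888
Target (5,0): original=67, with diffused error = 47639652934307/549755813888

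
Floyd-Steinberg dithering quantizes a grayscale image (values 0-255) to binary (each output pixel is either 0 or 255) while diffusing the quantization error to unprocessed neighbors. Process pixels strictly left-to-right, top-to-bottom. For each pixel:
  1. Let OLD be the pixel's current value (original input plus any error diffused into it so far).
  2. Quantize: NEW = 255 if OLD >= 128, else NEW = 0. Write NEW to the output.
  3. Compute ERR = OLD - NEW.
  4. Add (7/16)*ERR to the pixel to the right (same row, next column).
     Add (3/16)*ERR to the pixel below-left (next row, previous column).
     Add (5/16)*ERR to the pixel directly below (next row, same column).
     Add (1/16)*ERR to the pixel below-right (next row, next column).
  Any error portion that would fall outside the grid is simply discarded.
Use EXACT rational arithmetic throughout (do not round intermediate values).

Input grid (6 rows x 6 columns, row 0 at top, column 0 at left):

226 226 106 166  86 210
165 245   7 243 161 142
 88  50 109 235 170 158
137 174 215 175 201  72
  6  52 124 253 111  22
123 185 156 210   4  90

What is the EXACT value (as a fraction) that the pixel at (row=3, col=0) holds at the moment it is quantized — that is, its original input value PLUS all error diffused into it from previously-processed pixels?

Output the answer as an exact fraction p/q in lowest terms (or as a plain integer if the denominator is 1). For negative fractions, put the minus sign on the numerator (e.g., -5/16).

(0,0): OLD=226 → NEW=255, ERR=-29
(0,1): OLD=3413/16 → NEW=255, ERR=-667/16
(0,2): OLD=22467/256 → NEW=0, ERR=22467/256
(0,3): OLD=837205/4096 → NEW=255, ERR=-207275/4096
(0,4): OLD=4185171/65536 → NEW=0, ERR=4185171/65536
(0,5): OLD=249497157/1048576 → NEW=255, ERR=-17889723/1048576
(1,0): OLD=37919/256 → NEW=255, ERR=-27361/256
(1,1): OLD=409305/2048 → NEW=255, ERR=-112935/2048
(1,2): OLD=-117555/65536 → NEW=0, ERR=-117555/65536
(1,3): OLD=63926537/262144 → NEW=255, ERR=-2920183/262144
(1,4): OLD=2847448763/16777216 → NEW=255, ERR=-1430741317/16777216
(1,5): OLD=27742871469/268435456 → NEW=0, ERR=27742871469/268435456
(2,0): OLD=1450339/32768 → NEW=0, ERR=1450339/32768
(2,1): OLD=47306865/1048576 → NEW=0, ERR=47306865/1048576
(2,2): OLD=2057595283/16777216 → NEW=0, ERR=2057595283/16777216
(2,3): OLD=36114361275/134217728 → NEW=255, ERR=1888840635/134217728
(2,4): OLD=722367250865/4294967296 → NEW=255, ERR=-372849409615/4294967296
(2,5): OLD=10100891397351/68719476736 → NEW=255, ERR=-7422575170329/68719476736
(3,0): OLD=2672453427/16777216 → NEW=255, ERR=-1605736653/16777216
Target (3,0): original=137, with diffused error = 2672453427/16777216

Answer: 2672453427/16777216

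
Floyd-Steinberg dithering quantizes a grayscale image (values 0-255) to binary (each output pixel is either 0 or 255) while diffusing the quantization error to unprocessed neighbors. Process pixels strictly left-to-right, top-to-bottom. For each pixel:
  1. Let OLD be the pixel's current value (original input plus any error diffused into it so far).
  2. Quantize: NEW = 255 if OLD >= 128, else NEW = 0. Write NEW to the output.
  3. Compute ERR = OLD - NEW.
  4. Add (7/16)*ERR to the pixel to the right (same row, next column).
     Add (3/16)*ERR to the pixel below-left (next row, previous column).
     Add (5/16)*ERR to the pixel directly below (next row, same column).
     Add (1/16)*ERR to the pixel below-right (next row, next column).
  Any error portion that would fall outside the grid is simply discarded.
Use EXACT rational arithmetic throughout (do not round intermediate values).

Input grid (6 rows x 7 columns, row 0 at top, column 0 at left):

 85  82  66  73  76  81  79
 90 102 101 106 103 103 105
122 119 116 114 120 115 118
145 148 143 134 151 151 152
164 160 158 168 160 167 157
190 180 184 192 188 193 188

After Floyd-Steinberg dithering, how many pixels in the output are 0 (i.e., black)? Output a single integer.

(0,0): OLD=85 → NEW=0, ERR=85
(0,1): OLD=1907/16 → NEW=0, ERR=1907/16
(0,2): OLD=30245/256 → NEW=0, ERR=30245/256
(0,3): OLD=510723/4096 → NEW=0, ERR=510723/4096
(0,4): OLD=8555797/65536 → NEW=255, ERR=-8155883/65536
(0,5): OLD=27843475/1048576 → NEW=0, ERR=27843475/1048576
(0,6): OLD=1520304389/16777216 → NEW=0, ERR=1520304389/16777216
(1,0): OLD=35561/256 → NEW=255, ERR=-29719/256
(1,1): OLD=237407/2048 → NEW=0, ERR=237407/2048
(1,2): OLD=14382795/65536 → NEW=255, ERR=-2328885/65536
(1,3): OLD=29744943/262144 → NEW=0, ERR=29744943/262144
(1,4): OLD=2122716525/16777216 → NEW=0, ERR=2122716525/16777216
(1,5): OLD=23604176381/134217728 → NEW=255, ERR=-10621344259/134217728
(1,6): OLD=215512513587/2147483648 → NEW=0, ERR=215512513587/2147483648
(2,0): OLD=3521157/32768 → NEW=0, ERR=3521157/32768
(2,1): OLD=197467143/1048576 → NEW=255, ERR=-69919737/1048576
(2,2): OLD=1748899797/16777216 → NEW=0, ERR=1748899797/16777216
(2,3): OLD=29067138669/134217728 → NEW=255, ERR=-5158381971/134217728
(2,4): OLD=144931701501/1073741824 → NEW=255, ERR=-128872463619/1073741824
(2,5): OLD=2215693136895/34359738368 → NEW=0, ERR=2215693136895/34359738368
(2,6): OLD=94902974953705/549755813888 → NEW=255, ERR=-45284757587735/549755813888
(3,0): OLD=2786322229/16777216 → NEW=255, ERR=-1491867851/16777216
(3,1): OLD=15370662673/134217728 → NEW=0, ERR=15370662673/134217728
(3,2): OLD=230107960003/1073741824 → NEW=255, ERR=-43696205117/1073741824
(3,3): OLD=378801488037/4294967296 → NEW=0, ERR=378801488037/4294967296
(3,4): OLD=88932950674229/549755813888 → NEW=255, ERR=-51254781867211/549755813888
(3,5): OLD=472422525049199/4398046511104 → NEW=0, ERR=472422525049199/4398046511104
(3,6): OLD=12475225208362481/70368744177664 → NEW=255, ERR=-5468804556941839/70368744177664
(4,0): OLD=338624592251/2147483648 → NEW=255, ERR=-208983737989/2147483648
(4,1): OLD=4811188671167/34359738368 → NEW=255, ERR=-3950544612673/34359738368
(4,2): OLD=65242338844049/549755813888 → NEW=0, ERR=65242338844049/549755813888
(4,3): OLD=1000368074680715/4398046511104 → NEW=255, ERR=-121133785650805/4398046511104
(4,4): OLD=5083015796539825/35184372088832 → NEW=255, ERR=-3888999086112335/35184372088832
(4,5): OLD=148406073491252913/1125899906842624 → NEW=255, ERR=-138698402753616207/1125899906842624
(4,6): OLD=1540807548570605863/18014398509481984 → NEW=0, ERR=1540807548570605863/18014398509481984
(5,0): OLD=75883271761581/549755813888 → NEW=255, ERR=-64304460779859/549755813888
(5,1): OLD=479674564565775/4398046511104 → NEW=0, ERR=479674564565775/4398046511104
(5,2): OLD=9023096683519001/35184372088832 → NEW=255, ERR=51081800866841/35184372088832
(5,3): OLD=48053562332304861/281474976710656 → NEW=255, ERR=-23722556728912419/281474976710656
(5,4): OLD=1653130020207636959/18014398509481984 → NEW=0, ERR=1653130020207636959/18014398509481984
(5,5): OLD=29367877816033415407/144115188075855872 → NEW=255, ERR=-7381495143309831953/144115188075855872
(5,6): OLD=425706926119366999329/2305843009213693952 → NEW=255, ERR=-162283041230124958431/2305843009213693952
Output grid:
  Row 0: ....#..  (6 black, running=6)
  Row 1: #.#..#.  (4 black, running=10)
  Row 2: .#.##.#  (3 black, running=13)
  Row 3: #.#.#.#  (3 black, running=16)
  Row 4: ##.###.  (2 black, running=18)
  Row 5: #.##.##  (2 black, running=20)

Answer: 20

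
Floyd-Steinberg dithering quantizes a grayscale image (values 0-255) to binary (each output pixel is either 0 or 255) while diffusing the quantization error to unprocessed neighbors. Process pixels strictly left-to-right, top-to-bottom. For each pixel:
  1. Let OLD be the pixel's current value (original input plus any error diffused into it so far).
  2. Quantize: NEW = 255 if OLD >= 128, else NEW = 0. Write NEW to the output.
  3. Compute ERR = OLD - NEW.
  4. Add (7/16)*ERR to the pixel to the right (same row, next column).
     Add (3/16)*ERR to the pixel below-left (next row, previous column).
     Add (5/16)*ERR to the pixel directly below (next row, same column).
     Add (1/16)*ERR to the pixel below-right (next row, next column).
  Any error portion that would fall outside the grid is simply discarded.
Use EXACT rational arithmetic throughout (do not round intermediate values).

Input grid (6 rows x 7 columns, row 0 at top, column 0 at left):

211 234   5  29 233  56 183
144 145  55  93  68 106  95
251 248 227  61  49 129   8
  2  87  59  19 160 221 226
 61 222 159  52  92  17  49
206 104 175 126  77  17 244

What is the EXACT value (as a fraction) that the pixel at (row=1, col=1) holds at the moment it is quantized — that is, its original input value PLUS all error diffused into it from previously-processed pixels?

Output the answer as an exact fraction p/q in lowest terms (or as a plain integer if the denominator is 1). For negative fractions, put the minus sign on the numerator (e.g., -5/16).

Answer: 92667/512

Derivation:
(0,0): OLD=211 → NEW=255, ERR=-44
(0,1): OLD=859/4 → NEW=255, ERR=-161/4
(0,2): OLD=-807/64 → NEW=0, ERR=-807/64
(0,3): OLD=24047/1024 → NEW=0, ERR=24047/1024
(0,4): OLD=3985801/16384 → NEW=255, ERR=-192119/16384
(0,5): OLD=13335231/262144 → NEW=0, ERR=13335231/262144
(0,6): OLD=860904249/4194304 → NEW=255, ERR=-208643271/4194304
(1,0): OLD=7853/64 → NEW=0, ERR=7853/64
(1,1): OLD=92667/512 → NEW=255, ERR=-37893/512
Target (1,1): original=145, with diffused error = 92667/512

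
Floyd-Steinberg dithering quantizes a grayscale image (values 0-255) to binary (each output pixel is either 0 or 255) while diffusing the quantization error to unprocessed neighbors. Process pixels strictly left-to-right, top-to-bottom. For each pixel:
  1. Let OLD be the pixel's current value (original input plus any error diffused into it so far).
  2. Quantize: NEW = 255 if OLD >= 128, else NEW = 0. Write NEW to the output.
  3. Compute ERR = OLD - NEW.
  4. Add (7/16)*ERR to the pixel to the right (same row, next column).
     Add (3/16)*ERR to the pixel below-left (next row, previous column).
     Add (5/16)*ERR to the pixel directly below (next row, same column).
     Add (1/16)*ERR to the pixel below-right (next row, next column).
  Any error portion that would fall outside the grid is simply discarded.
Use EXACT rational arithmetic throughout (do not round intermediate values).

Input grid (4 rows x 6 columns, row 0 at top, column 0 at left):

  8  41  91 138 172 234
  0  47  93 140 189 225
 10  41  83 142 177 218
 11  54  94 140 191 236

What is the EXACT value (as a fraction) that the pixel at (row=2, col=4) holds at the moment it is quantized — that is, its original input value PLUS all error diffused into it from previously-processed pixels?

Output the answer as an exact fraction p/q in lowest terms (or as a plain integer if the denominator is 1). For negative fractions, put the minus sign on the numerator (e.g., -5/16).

Answer: 53854054453/536870912

Derivation:
(0,0): OLD=8 → NEW=0, ERR=8
(0,1): OLD=89/2 → NEW=0, ERR=89/2
(0,2): OLD=3535/32 → NEW=0, ERR=3535/32
(0,3): OLD=95401/512 → NEW=255, ERR=-35159/512
(0,4): OLD=1162911/8192 → NEW=255, ERR=-926049/8192
(0,5): OLD=24188505/131072 → NEW=255, ERR=-9234855/131072
(1,0): OLD=347/32 → NEW=0, ERR=347/32
(1,1): OLD=22237/256 → NEW=0, ERR=22237/256
(1,2): OLD=1273281/8192 → NEW=255, ERR=-815679/8192
(1,3): OLD=1988605/32768 → NEW=0, ERR=1988605/32768
(1,4): OLD=341253479/2097152 → NEW=255, ERR=-193520281/2097152
(1,5): OLD=5219248289/33554432 → NEW=255, ERR=-3337131871/33554432
(2,0): OLD=121551/4096 → NEW=0, ERR=121551/4096
(2,1): OLD=8275381/131072 → NEW=0, ERR=8275381/131072
(2,2): OLD=201985567/2097152 → NEW=0, ERR=201985567/2097152
(2,3): OLD=3012803623/16777216 → NEW=255, ERR=-1265386457/16777216
(2,4): OLD=53854054453/536870912 → NEW=0, ERR=53854054453/536870912
Target (2,4): original=177, with diffused error = 53854054453/536870912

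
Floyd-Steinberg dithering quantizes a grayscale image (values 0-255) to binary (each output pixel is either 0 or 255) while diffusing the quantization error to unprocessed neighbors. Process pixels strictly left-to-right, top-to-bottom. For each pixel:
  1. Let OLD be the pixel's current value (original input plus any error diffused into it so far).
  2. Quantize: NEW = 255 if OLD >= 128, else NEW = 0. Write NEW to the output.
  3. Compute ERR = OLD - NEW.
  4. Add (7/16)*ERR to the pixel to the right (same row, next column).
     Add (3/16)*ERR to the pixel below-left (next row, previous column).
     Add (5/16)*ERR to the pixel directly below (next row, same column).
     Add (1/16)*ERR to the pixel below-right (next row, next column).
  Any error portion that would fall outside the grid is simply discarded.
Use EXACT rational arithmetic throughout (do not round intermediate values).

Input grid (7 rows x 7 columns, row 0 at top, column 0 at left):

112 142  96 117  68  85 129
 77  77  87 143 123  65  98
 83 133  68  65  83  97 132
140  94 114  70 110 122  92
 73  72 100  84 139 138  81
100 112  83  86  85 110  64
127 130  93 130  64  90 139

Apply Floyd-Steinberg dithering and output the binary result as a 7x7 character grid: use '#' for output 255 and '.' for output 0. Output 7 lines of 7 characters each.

(0,0): OLD=112 → NEW=0, ERR=112
(0,1): OLD=191 → NEW=255, ERR=-64
(0,2): OLD=68 → NEW=0, ERR=68
(0,3): OLD=587/4 → NEW=255, ERR=-433/4
(0,4): OLD=1321/64 → NEW=0, ERR=1321/64
(0,5): OLD=96287/1024 → NEW=0, ERR=96287/1024
(0,6): OLD=2787545/16384 → NEW=255, ERR=-1390375/16384
(1,0): OLD=100 → NEW=0, ERR=100
(1,1): OLD=241/2 → NEW=0, ERR=241/2
(1,2): OLD=8747/64 → NEW=255, ERR=-7573/64
(1,3): OLD=8387/128 → NEW=0, ERR=8387/128
(1,4): OLD=2768597/16384 → NEW=255, ERR=-1409323/16384
(1,5): OLD=5522055/131072 → NEW=0, ERR=5522055/131072
(1,6): OLD=200885017/2097152 → NEW=0, ERR=200885017/2097152
(2,0): OLD=4379/32 → NEW=255, ERR=-3781/32
(2,1): OLD=105499/1024 → NEW=0, ERR=105499/1024
(2,2): OLD=1571445/16384 → NEW=0, ERR=1571445/16384
(2,3): OLD=13620249/131072 → NEW=0, ERR=13620249/131072
(2,4): OLD=59546723/524288 → NEW=0, ERR=59546723/524288
(2,5): OLD=5786114255/33554432 → NEW=255, ERR=-2770265905/33554432
(2,6): OLD=68959546489/536870912 → NEW=255, ERR=-67942536071/536870912
(3,0): OLD=2005297/16384 → NEW=0, ERR=2005297/16384
(3,1): OLD=24948499/131072 → NEW=255, ERR=-8474861/131072
(3,2): OLD=37121715/262144 → NEW=255, ERR=-29725005/262144
(3,3): OLD=672383879/8388608 → NEW=0, ERR=672383879/8388608
(3,4): OLD=92113486321/536870912 → NEW=255, ERR=-44788596239/536870912
(3,5): OLD=184989405145/4294967296 → NEW=0, ERR=184989405145/4294967296
(3,6): OLD=4544822217047/68719476736 → NEW=0, ERR=4544822217047/68719476736
(4,0): OLD=207879393/2097152 → NEW=0, ERR=207879393/2097152
(4,1): OLD=2736363871/33554432 → NEW=0, ERR=2736363871/33554432
(4,2): OLD=59716677229/536870912 → NEW=0, ERR=59716677229/536870912
(4,3): OLD=579745744327/4294967296 → NEW=255, ERR=-515470916153/4294967296
(4,4): OLD=1262848941289/17179869184 → NEW=0, ERR=1262848941289/17179869184
(4,5): OLD=209793053733329/1099511627776 → NEW=255, ERR=-70582411349551/1099511627776
(4,6): OLD=1341833255231719/17592186044416 → NEW=0, ERR=1341833255231719/17592186044416
(5,0): OLD=78526534253/536870912 → NEW=255, ERR=-58375548307/536870912
(5,1): OLD=502360051065/4294967296 → NEW=0, ERR=502360051065/4294967296
(5,2): OLD=2603186460683/17179869184 → NEW=255, ERR=-1777680181237/17179869184
(5,3): OLD=1646450225165/68719476736 → NEW=0, ERR=1646450225165/68719476736
(5,4): OLD=1740142111622499/17592186044416 → NEW=0, ERR=1740142111622499/17592186044416
(5,5): OLD=21407653196570333/140737488355328 → NEW=255, ERR=-14480406334038307/140737488355328
(5,6): OLD=87391125294113955/2251799813685248 → NEW=0, ERR=87391125294113955/2251799813685248
(6,0): OLD=7899431766387/68719476736 → NEW=0, ERR=7899431766387/68719476736
(6,1): OLD=209617105702649/1099511627776 → NEW=255, ERR=-70758359380231/1099511627776
(6,2): OLD=779540912353791/17592186044416 → NEW=0, ERR=779540912353791/17592186044416
(6,3): OLD=23778035738176913/140737488355328 → NEW=255, ERR=-12110023792431727/140737488355328
(6,4): OLD=44440708526378371/1125899906842624 → NEW=0, ERR=44440708526378371/1125899906842624
(6,5): OLD=3191240710523011491/36028797018963968 → NEW=0, ERR=3191240710523011491/36028797018963968
(6,6): OLD=105751035545852255077/576460752303423488 → NEW=255, ERR=-41246456291520734363/576460752303423488
Row 0: .#.#..#
Row 1: ..#.#..
Row 2: #....##
Row 3: .##.#..
Row 4: ...#.#.
Row 5: #.#..#.
Row 6: .#.#..#

Answer: .#.#..#
..#.#..
#....##
.##.#..
...#.#.
#.#..#.
.#.#..#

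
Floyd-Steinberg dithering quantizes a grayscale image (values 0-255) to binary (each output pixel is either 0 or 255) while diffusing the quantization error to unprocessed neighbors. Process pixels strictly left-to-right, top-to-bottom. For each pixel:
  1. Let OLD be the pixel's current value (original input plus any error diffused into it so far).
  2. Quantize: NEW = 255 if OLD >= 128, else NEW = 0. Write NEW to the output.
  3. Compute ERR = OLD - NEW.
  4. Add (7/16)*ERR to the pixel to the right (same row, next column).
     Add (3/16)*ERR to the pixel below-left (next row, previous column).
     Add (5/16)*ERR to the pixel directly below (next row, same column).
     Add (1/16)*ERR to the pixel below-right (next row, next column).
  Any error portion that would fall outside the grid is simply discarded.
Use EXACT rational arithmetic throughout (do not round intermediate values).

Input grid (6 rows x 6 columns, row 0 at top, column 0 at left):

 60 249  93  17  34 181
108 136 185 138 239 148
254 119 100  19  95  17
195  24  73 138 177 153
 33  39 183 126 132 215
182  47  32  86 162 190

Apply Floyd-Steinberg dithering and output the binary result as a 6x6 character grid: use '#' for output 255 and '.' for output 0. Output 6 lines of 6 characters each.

(0,0): OLD=60 → NEW=0, ERR=60
(0,1): OLD=1101/4 → NEW=255, ERR=81/4
(0,2): OLD=6519/64 → NEW=0, ERR=6519/64
(0,3): OLD=63041/1024 → NEW=0, ERR=63041/1024
(0,4): OLD=998343/16384 → NEW=0, ERR=998343/16384
(0,5): OLD=54436465/262144 → NEW=255, ERR=-12410255/262144
(1,0): OLD=8355/64 → NEW=255, ERR=-7965/64
(1,1): OLD=56693/512 → NEW=0, ERR=56693/512
(1,2): OLD=4556121/16384 → NEW=255, ERR=378201/16384
(1,3): OLD=12132613/65536 → NEW=255, ERR=-4579067/65536
(1,4): OLD=932999951/4194304 → NEW=255, ERR=-136547569/4194304
(1,5): OLD=8239034297/67108864 → NEW=0, ERR=8239034297/67108864
(2,0): OLD=1932247/8192 → NEW=255, ERR=-156713/8192
(2,1): OLD=37167597/262144 → NEW=255, ERR=-29679123/262144
(2,2): OLD=216010631/4194304 → NEW=0, ERR=216010631/4194304
(2,3): OLD=504509071/33554432 → NEW=0, ERR=504509071/33554432
(2,4): OLD=118172933037/1073741824 → NEW=0, ERR=118172933037/1073741824
(2,5): OLD=1743434873483/17179869184 → NEW=0, ERR=1743434873483/17179869184
(3,0): OLD=703777831/4194304 → NEW=255, ERR=-365769689/4194304
(3,1): OLD=-1378155045/33554432 → NEW=0, ERR=-1378155045/33554432
(3,2): OLD=17949757985/268435456 → NEW=0, ERR=17949757985/268435456
(3,3): OLD=3363954142979/17179869184 → NEW=255, ERR=-1016912498941/17179869184
(3,4): OLD=28238724972131/137438953472 → NEW=255, ERR=-6808208163229/137438953472
(3,5): OLD=373656631324909/2199023255552 → NEW=255, ERR=-187094298840851/2199023255552
(4,0): OLD=-1048512599/536870912 → NEW=0, ERR=-1048512599/536870912
(4,1): OLD=278295485013/8589934592 → NEW=0, ERR=278295485013/8589934592
(4,2): OLD=56186363436271/274877906944 → NEW=255, ERR=-13907502834449/274877906944
(4,3): OLD=352979643839947/4398046511104 → NEW=0, ERR=352979643839947/4398046511104
(4,4): OLD=9287323039440635/70368744177664 → NEW=255, ERR=-8656706725863685/70368744177664
(4,5): OLD=148050642496008957/1125899906842624 → NEW=255, ERR=-139053833748860163/1125899906842624
(5,0): OLD=25764894979023/137438953472 → NEW=255, ERR=-9282038156337/137438953472
(5,1): OLD=79027582481215/4398046511104 → NEW=0, ERR=79027582481215/4398046511104
(5,2): OLD=1446909442072165/35184372088832 → NEW=0, ERR=1446909442072165/35184372088832
(5,3): OLD=115792054781461735/1125899906842624 → NEW=0, ERR=115792054781461735/1125899906842624
(5,4): OLD=338692711439208087/2251799813685248 → NEW=255, ERR=-235516241050530153/2251799813685248
(5,5): OLD=3529304793533203299/36028797018963968 → NEW=0, ERR=3529304793533203299/36028797018963968
Row 0: .#...#
Row 1: #.###.
Row 2: ##....
Row 3: #..###
Row 4: ..#.##
Row 5: #...#.

Answer: .#...#
#.###.
##....
#..###
..#.##
#...#.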